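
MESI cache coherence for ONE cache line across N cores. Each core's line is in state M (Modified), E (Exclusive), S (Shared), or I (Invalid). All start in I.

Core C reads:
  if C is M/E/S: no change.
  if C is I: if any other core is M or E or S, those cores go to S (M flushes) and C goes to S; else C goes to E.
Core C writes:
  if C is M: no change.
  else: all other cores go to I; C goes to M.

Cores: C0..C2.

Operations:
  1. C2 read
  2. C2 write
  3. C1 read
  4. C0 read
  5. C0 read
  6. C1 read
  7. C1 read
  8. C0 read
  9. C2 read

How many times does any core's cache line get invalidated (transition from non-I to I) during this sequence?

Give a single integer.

Op 1: C2 read [C2 read from I: no other sharers -> C2=E (exclusive)] -> [I,I,E] (invalidations this op: 0; running total: 0)
Op 2: C2 write [C2 write: invalidate none -> C2=M] -> [I,I,M] (invalidations this op: 0; running total: 0)
Op 3: C1 read [C1 read from I: others=['C2=M'] -> C1=S, others downsized to S] -> [I,S,S] (invalidations this op: 0; running total: 0)
Op 4: C0 read [C0 read from I: others=['C1=S', 'C2=S'] -> C0=S, others downsized to S] -> [S,S,S] (invalidations this op: 0; running total: 0)
Op 5: C0 read [C0 read: already in S, no change] -> [S,S,S] (invalidations this op: 0; running total: 0)
Op 6: C1 read [C1 read: already in S, no change] -> [S,S,S] (invalidations this op: 0; running total: 0)
Op 7: C1 read [C1 read: already in S, no change] -> [S,S,S] (invalidations this op: 0; running total: 0)
Op 8: C0 read [C0 read: already in S, no change] -> [S,S,S] (invalidations this op: 0; running total: 0)
Op 9: C2 read [C2 read: already in S, no change] -> [S,S,S] (invalidations this op: 0; running total: 0)

Answer: 0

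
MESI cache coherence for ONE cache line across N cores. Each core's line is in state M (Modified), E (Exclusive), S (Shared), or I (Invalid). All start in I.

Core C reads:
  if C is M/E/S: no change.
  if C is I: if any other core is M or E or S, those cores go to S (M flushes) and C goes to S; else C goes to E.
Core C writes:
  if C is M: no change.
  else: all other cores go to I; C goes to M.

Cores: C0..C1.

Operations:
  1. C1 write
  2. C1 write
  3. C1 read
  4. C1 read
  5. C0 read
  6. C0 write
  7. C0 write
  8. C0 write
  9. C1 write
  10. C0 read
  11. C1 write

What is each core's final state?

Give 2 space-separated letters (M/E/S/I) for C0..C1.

Answer: I M

Derivation:
Op 1: C1 write [C1 write: invalidate none -> C1=M] -> [I,M]
Op 2: C1 write [C1 write: already M (modified), no change] -> [I,M]
Op 3: C1 read [C1 read: already in M, no change] -> [I,M]
Op 4: C1 read [C1 read: already in M, no change] -> [I,M]
Op 5: C0 read [C0 read from I: others=['C1=M'] -> C0=S, others downsized to S] -> [S,S]
Op 6: C0 write [C0 write: invalidate ['C1=S'] -> C0=M] -> [M,I]
Op 7: C0 write [C0 write: already M (modified), no change] -> [M,I]
Op 8: C0 write [C0 write: already M (modified), no change] -> [M,I]
Op 9: C1 write [C1 write: invalidate ['C0=M'] -> C1=M] -> [I,M]
Op 10: C0 read [C0 read from I: others=['C1=M'] -> C0=S, others downsized to S] -> [S,S]
Op 11: C1 write [C1 write: invalidate ['C0=S'] -> C1=M] -> [I,M]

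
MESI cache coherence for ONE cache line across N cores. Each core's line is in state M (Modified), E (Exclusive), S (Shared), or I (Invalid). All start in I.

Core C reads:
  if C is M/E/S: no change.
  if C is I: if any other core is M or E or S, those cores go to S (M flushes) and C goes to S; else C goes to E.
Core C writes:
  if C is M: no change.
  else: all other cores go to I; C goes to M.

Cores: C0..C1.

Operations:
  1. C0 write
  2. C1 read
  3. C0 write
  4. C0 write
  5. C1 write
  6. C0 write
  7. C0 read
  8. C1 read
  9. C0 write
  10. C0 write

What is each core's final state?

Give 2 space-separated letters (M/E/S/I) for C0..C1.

Answer: M I

Derivation:
Op 1: C0 write [C0 write: invalidate none -> C0=M] -> [M,I]
Op 2: C1 read [C1 read from I: others=['C0=M'] -> C1=S, others downsized to S] -> [S,S]
Op 3: C0 write [C0 write: invalidate ['C1=S'] -> C0=M] -> [M,I]
Op 4: C0 write [C0 write: already M (modified), no change] -> [M,I]
Op 5: C1 write [C1 write: invalidate ['C0=M'] -> C1=M] -> [I,M]
Op 6: C0 write [C0 write: invalidate ['C1=M'] -> C0=M] -> [M,I]
Op 7: C0 read [C0 read: already in M, no change] -> [M,I]
Op 8: C1 read [C1 read from I: others=['C0=M'] -> C1=S, others downsized to S] -> [S,S]
Op 9: C0 write [C0 write: invalidate ['C1=S'] -> C0=M] -> [M,I]
Op 10: C0 write [C0 write: already M (modified), no change] -> [M,I]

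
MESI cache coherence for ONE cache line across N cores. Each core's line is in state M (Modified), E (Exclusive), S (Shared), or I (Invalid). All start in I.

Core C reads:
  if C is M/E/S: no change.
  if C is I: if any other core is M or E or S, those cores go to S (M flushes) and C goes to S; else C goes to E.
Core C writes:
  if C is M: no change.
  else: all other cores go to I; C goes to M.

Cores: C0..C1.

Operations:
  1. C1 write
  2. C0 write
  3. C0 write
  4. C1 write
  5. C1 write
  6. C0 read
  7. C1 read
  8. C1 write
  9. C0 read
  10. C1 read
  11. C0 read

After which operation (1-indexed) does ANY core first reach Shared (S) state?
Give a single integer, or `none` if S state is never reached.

Op 1: C1 write [C1 write: invalidate none -> C1=M] -> [I,M]
Op 2: C0 write [C0 write: invalidate ['C1=M'] -> C0=M] -> [M,I]
Op 3: C0 write [C0 write: already M (modified), no change] -> [M,I]
Op 4: C1 write [C1 write: invalidate ['C0=M'] -> C1=M] -> [I,M]
Op 5: C1 write [C1 write: already M (modified), no change] -> [I,M]
Op 6: C0 read [C0 read from I: others=['C1=M'] -> C0=S, others downsized to S] -> [S,S]
  -> First S state at op 6; remaining ops need not be traced.

Answer: 6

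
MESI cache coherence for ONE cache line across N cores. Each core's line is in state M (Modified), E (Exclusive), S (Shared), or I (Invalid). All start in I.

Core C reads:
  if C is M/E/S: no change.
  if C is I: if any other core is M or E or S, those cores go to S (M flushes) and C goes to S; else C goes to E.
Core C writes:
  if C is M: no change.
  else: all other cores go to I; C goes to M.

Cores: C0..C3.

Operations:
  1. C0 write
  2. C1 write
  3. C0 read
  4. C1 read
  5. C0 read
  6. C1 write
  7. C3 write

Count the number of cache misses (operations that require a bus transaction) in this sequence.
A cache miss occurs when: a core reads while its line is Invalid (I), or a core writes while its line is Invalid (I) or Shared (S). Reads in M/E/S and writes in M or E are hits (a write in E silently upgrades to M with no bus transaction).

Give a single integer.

Answer: 5

Derivation:
Op 1: C0 write [C0 write: invalidate none -> C0=M] -> [M,I,I,I] [MISS #1: write from I]
Op 2: C1 write [C1 write: invalidate ['C0=M'] -> C1=M] -> [I,M,I,I] [MISS #2: write from I]
Op 3: C0 read [C0 read from I: others=['C1=M'] -> C0=S, others downsized to S] -> [S,S,I,I] [MISS #3: read from I]
Op 4: C1 read [C1 read: already in S, no change] -> [S,S,I,I] [hit: read from S]
Op 5: C0 read [C0 read: already in S, no change] -> [S,S,I,I] [hit: read from S]
Op 6: C1 write [C1 write: invalidate ['C0=S'] -> C1=M] -> [I,M,I,I] [MISS #4: write from S]
Op 7: C3 write [C3 write: invalidate ['C1=M'] -> C3=M] -> [I,I,I,M] [MISS #5: write from I]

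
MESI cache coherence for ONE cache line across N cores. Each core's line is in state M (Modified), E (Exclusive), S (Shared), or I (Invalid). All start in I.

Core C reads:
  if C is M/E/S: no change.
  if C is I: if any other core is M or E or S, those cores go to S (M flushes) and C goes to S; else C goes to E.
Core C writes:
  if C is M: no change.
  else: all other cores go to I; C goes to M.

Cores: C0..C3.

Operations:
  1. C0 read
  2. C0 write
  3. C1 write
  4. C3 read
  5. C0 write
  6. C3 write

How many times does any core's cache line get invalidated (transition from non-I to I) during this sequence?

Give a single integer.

Answer: 4

Derivation:
Op 1: C0 read [C0 read from I: no other sharers -> C0=E (exclusive)] -> [E,I,I,I] (invalidations this op: 0; running total: 0)
Op 2: C0 write [C0 write: invalidate none -> C0=M] -> [M,I,I,I] (invalidations this op: 0; running total: 0)
Op 3: C1 write [C1 write: invalidate ['C0=M'] -> C1=M] -> [I,M,I,I] (invalidations this op: 1; running total: 1)
Op 4: C3 read [C3 read from I: others=['C1=M'] -> C3=S, others downsized to S] -> [I,S,I,S] (invalidations this op: 0; running total: 1)
Op 5: C0 write [C0 write: invalidate ['C1=S', 'C3=S'] -> C0=M] -> [M,I,I,I] (invalidations this op: 2; running total: 3)
Op 6: C3 write [C3 write: invalidate ['C0=M'] -> C3=M] -> [I,I,I,M] (invalidations this op: 1; running total: 4)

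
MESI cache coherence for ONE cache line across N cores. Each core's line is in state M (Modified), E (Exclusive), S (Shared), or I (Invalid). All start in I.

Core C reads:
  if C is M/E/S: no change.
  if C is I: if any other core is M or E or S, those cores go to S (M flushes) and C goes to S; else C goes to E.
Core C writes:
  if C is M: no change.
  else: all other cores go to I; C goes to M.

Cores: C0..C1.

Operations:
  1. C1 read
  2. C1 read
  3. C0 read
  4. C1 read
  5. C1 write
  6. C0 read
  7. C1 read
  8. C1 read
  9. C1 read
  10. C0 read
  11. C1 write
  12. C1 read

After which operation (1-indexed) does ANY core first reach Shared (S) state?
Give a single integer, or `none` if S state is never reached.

Op 1: C1 read [C1 read from I: no other sharers -> C1=E (exclusive)] -> [I,E]
Op 2: C1 read [C1 read: already in E, no change] -> [I,E]
Op 3: C0 read [C0 read from I: others=['C1=E'] -> C0=S, others downsized to S] -> [S,S]
  -> First S state at op 3; remaining ops need not be traced.

Answer: 3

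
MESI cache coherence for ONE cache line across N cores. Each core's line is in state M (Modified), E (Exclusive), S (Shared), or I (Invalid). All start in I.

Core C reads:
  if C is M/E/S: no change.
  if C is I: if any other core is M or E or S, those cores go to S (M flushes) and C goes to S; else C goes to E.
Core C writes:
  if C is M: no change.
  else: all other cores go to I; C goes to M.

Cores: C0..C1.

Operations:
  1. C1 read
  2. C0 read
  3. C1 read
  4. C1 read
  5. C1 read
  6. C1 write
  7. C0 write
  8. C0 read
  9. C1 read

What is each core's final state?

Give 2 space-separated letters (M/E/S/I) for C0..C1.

Op 1: C1 read [C1 read from I: no other sharers -> C1=E (exclusive)] -> [I,E]
Op 2: C0 read [C0 read from I: others=['C1=E'] -> C0=S, others downsized to S] -> [S,S]
Op 3: C1 read [C1 read: already in S, no change] -> [S,S]
Op 4: C1 read [C1 read: already in S, no change] -> [S,S]
Op 5: C1 read [C1 read: already in S, no change] -> [S,S]
Op 6: C1 write [C1 write: invalidate ['C0=S'] -> C1=M] -> [I,M]
Op 7: C0 write [C0 write: invalidate ['C1=M'] -> C0=M] -> [M,I]
Op 8: C0 read [C0 read: already in M, no change] -> [M,I]
Op 9: C1 read [C1 read from I: others=['C0=M'] -> C1=S, others downsized to S] -> [S,S]

Answer: S S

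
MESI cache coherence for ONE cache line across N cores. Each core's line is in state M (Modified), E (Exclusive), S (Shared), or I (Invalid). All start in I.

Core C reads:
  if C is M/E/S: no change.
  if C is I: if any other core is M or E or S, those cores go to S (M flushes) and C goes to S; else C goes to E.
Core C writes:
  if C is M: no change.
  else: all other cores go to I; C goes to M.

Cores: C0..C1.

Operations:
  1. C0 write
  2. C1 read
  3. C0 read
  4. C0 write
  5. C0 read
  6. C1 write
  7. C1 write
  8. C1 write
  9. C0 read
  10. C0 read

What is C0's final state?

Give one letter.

Answer: S

Derivation:
Op 1: C0 write [C0 write: invalidate none -> C0=M] -> [M,I]
Op 2: C1 read [C1 read from I: others=['C0=M'] -> C1=S, others downsized to S] -> [S,S]
Op 3: C0 read [C0 read: already in S, no change] -> [S,S]
Op 4: C0 write [C0 write: invalidate ['C1=S'] -> C0=M] -> [M,I]
Op 5: C0 read [C0 read: already in M, no change] -> [M,I]
Op 6: C1 write [C1 write: invalidate ['C0=M'] -> C1=M] -> [I,M]
Op 7: C1 write [C1 write: already M (modified), no change] -> [I,M]
Op 8: C1 write [C1 write: already M (modified), no change] -> [I,M]
Op 9: C0 read [C0 read from I: others=['C1=M'] -> C0=S, others downsized to S] -> [S,S]
Op 10: C0 read [C0 read: already in S, no change] -> [S,S]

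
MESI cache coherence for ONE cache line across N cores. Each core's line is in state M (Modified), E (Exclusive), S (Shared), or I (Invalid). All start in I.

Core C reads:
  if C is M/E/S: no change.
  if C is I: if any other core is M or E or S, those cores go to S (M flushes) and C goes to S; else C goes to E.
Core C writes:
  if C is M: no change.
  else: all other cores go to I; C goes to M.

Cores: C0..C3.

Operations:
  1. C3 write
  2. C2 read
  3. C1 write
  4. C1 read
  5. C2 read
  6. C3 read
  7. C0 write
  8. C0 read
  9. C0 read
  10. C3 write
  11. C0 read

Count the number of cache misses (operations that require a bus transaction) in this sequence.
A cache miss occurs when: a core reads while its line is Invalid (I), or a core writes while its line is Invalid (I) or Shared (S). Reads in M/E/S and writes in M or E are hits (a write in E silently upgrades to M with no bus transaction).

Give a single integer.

Op 1: C3 write [C3 write: invalidate none -> C3=M] -> [I,I,I,M] [MISS #1: write from I]
Op 2: C2 read [C2 read from I: others=['C3=M'] -> C2=S, others downsized to S] -> [I,I,S,S] [MISS #2: read from I]
Op 3: C1 write [C1 write: invalidate ['C2=S', 'C3=S'] -> C1=M] -> [I,M,I,I] [MISS #3: write from I]
Op 4: C1 read [C1 read: already in M, no change] -> [I,M,I,I] [hit: read from M]
Op 5: C2 read [C2 read from I: others=['C1=M'] -> C2=S, others downsized to S] -> [I,S,S,I] [MISS #4: read from I]
Op 6: C3 read [C3 read from I: others=['C1=S', 'C2=S'] -> C3=S, others downsized to S] -> [I,S,S,S] [MISS #5: read from I]
Op 7: C0 write [C0 write: invalidate ['C1=S', 'C2=S', 'C3=S'] -> C0=M] -> [M,I,I,I] [MISS #6: write from I]
Op 8: C0 read [C0 read: already in M, no change] -> [M,I,I,I] [hit: read from M]
Op 9: C0 read [C0 read: already in M, no change] -> [M,I,I,I] [hit: read from M]
Op 10: C3 write [C3 write: invalidate ['C0=M'] -> C3=M] -> [I,I,I,M] [MISS #7: write from I]
Op 11: C0 read [C0 read from I: others=['C3=M'] -> C0=S, others downsized to S] -> [S,I,I,S] [MISS #8: read from I]

Answer: 8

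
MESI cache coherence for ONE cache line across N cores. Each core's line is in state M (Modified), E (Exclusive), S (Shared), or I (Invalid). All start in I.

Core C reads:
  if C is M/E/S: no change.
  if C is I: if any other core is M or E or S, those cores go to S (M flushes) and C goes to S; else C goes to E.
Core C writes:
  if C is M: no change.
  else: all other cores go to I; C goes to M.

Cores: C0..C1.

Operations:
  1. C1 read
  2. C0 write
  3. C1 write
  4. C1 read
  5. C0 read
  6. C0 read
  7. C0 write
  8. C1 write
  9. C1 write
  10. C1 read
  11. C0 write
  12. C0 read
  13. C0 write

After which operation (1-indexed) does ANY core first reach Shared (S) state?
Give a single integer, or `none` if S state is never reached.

Answer: 5

Derivation:
Op 1: C1 read [C1 read from I: no other sharers -> C1=E (exclusive)] -> [I,E]
Op 2: C0 write [C0 write: invalidate ['C1=E'] -> C0=M] -> [M,I]
Op 3: C1 write [C1 write: invalidate ['C0=M'] -> C1=M] -> [I,M]
Op 4: C1 read [C1 read: already in M, no change] -> [I,M]
Op 5: C0 read [C0 read from I: others=['C1=M'] -> C0=S, others downsized to S] -> [S,S]
  -> First S state at op 5; remaining ops need not be traced.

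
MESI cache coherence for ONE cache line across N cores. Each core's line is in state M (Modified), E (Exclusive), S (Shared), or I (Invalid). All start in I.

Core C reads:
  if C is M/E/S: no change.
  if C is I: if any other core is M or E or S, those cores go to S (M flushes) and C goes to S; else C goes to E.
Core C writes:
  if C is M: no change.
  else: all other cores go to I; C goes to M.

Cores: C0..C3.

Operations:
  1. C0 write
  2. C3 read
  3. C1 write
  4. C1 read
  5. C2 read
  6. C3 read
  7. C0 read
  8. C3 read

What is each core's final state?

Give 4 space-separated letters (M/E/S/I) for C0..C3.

Op 1: C0 write [C0 write: invalidate none -> C0=M] -> [M,I,I,I]
Op 2: C3 read [C3 read from I: others=['C0=M'] -> C3=S, others downsized to S] -> [S,I,I,S]
Op 3: C1 write [C1 write: invalidate ['C0=S', 'C3=S'] -> C1=M] -> [I,M,I,I]
Op 4: C1 read [C1 read: already in M, no change] -> [I,M,I,I]
Op 5: C2 read [C2 read from I: others=['C1=M'] -> C2=S, others downsized to S] -> [I,S,S,I]
Op 6: C3 read [C3 read from I: others=['C1=S', 'C2=S'] -> C3=S, others downsized to S] -> [I,S,S,S]
Op 7: C0 read [C0 read from I: others=['C1=S', 'C2=S', 'C3=S'] -> C0=S, others downsized to S] -> [S,S,S,S]
Op 8: C3 read [C3 read: already in S, no change] -> [S,S,S,S]

Answer: S S S S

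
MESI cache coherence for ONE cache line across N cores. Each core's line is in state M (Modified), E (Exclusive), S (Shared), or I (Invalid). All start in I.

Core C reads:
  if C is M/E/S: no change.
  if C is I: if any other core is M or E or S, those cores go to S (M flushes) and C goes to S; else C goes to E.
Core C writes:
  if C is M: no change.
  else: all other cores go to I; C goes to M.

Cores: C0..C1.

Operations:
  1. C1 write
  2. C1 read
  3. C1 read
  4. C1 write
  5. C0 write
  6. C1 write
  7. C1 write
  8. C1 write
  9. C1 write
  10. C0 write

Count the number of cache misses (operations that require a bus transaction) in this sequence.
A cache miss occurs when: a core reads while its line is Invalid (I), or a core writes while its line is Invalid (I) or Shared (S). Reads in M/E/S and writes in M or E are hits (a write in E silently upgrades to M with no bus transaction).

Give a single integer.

Answer: 4

Derivation:
Op 1: C1 write [C1 write: invalidate none -> C1=M] -> [I,M] [MISS #1: write from I]
Op 2: C1 read [C1 read: already in M, no change] -> [I,M] [hit: read from M]
Op 3: C1 read [C1 read: already in M, no change] -> [I,M] [hit: read from M]
Op 4: C1 write [C1 write: already M (modified), no change] -> [I,M] [hit: write from M]
Op 5: C0 write [C0 write: invalidate ['C1=M'] -> C0=M] -> [M,I] [MISS #2: write from I]
Op 6: C1 write [C1 write: invalidate ['C0=M'] -> C1=M] -> [I,M] [MISS #3: write from I]
Op 7: C1 write [C1 write: already M (modified), no change] -> [I,M] [hit: write from M]
Op 8: C1 write [C1 write: already M (modified), no change] -> [I,M] [hit: write from M]
Op 9: C1 write [C1 write: already M (modified), no change] -> [I,M] [hit: write from M]
Op 10: C0 write [C0 write: invalidate ['C1=M'] -> C0=M] -> [M,I] [MISS #4: write from I]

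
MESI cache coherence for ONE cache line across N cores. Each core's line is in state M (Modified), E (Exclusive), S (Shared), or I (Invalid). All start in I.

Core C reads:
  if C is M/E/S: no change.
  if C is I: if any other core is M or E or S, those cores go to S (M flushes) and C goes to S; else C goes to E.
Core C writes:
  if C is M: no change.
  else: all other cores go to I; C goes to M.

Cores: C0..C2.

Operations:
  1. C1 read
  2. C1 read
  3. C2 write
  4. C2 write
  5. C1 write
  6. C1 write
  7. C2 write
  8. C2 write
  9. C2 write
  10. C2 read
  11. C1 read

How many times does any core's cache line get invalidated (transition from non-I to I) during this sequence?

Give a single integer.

Op 1: C1 read [C1 read from I: no other sharers -> C1=E (exclusive)] -> [I,E,I] (invalidations this op: 0; running total: 0)
Op 2: C1 read [C1 read: already in E, no change] -> [I,E,I] (invalidations this op: 0; running total: 0)
Op 3: C2 write [C2 write: invalidate ['C1=E'] -> C2=M] -> [I,I,M] (invalidations this op: 1; running total: 1)
Op 4: C2 write [C2 write: already M (modified), no change] -> [I,I,M] (invalidations this op: 0; running total: 1)
Op 5: C1 write [C1 write: invalidate ['C2=M'] -> C1=M] -> [I,M,I] (invalidations this op: 1; running total: 2)
Op 6: C1 write [C1 write: already M (modified), no change] -> [I,M,I] (invalidations this op: 0; running total: 2)
Op 7: C2 write [C2 write: invalidate ['C1=M'] -> C2=M] -> [I,I,M] (invalidations this op: 1; running total: 3)
Op 8: C2 write [C2 write: already M (modified), no change] -> [I,I,M] (invalidations this op: 0; running total: 3)
Op 9: C2 write [C2 write: already M (modified), no change] -> [I,I,M] (invalidations this op: 0; running total: 3)
Op 10: C2 read [C2 read: already in M, no change] -> [I,I,M] (invalidations this op: 0; running total: 3)
Op 11: C1 read [C1 read from I: others=['C2=M'] -> C1=S, others downsized to S] -> [I,S,S] (invalidations this op: 0; running total: 3)

Answer: 3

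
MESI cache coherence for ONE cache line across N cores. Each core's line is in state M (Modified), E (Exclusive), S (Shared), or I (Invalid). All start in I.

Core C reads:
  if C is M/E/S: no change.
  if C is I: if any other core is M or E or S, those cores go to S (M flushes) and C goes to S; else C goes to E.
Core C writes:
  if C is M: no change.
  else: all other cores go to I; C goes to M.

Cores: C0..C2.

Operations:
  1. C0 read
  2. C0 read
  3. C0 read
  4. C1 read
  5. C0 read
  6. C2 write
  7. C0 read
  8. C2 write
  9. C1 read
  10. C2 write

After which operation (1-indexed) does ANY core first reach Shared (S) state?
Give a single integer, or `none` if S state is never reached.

Op 1: C0 read [C0 read from I: no other sharers -> C0=E (exclusive)] -> [E,I,I]
Op 2: C0 read [C0 read: already in E, no change] -> [E,I,I]
Op 3: C0 read [C0 read: already in E, no change] -> [E,I,I]
Op 4: C1 read [C1 read from I: others=['C0=E'] -> C1=S, others downsized to S] -> [S,S,I]
  -> First S state at op 4; remaining ops need not be traced.

Answer: 4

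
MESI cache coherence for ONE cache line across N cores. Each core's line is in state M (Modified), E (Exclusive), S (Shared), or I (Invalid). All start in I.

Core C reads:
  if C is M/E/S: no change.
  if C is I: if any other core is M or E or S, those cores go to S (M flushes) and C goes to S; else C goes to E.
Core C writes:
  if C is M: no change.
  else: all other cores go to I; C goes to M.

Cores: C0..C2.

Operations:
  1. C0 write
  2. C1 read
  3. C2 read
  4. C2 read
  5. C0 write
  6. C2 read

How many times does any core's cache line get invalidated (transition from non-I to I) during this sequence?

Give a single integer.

Answer: 2

Derivation:
Op 1: C0 write [C0 write: invalidate none -> C0=M] -> [M,I,I] (invalidations this op: 0; running total: 0)
Op 2: C1 read [C1 read from I: others=['C0=M'] -> C1=S, others downsized to S] -> [S,S,I] (invalidations this op: 0; running total: 0)
Op 3: C2 read [C2 read from I: others=['C0=S', 'C1=S'] -> C2=S, others downsized to S] -> [S,S,S] (invalidations this op: 0; running total: 0)
Op 4: C2 read [C2 read: already in S, no change] -> [S,S,S] (invalidations this op: 0; running total: 0)
Op 5: C0 write [C0 write: invalidate ['C1=S', 'C2=S'] -> C0=M] -> [M,I,I] (invalidations this op: 2; running total: 2)
Op 6: C2 read [C2 read from I: others=['C0=M'] -> C2=S, others downsized to S] -> [S,I,S] (invalidations this op: 0; running total: 2)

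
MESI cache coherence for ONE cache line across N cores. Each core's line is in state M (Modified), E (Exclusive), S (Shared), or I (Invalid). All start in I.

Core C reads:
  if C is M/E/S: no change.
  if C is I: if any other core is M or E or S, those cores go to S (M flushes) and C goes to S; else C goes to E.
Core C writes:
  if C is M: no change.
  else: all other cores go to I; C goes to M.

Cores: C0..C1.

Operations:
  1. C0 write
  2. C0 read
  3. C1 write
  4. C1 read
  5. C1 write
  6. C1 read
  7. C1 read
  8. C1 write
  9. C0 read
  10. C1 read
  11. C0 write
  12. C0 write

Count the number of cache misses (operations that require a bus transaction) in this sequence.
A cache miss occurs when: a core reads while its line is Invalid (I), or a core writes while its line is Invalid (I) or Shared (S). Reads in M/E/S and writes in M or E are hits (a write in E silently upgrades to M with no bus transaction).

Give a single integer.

Op 1: C0 write [C0 write: invalidate none -> C0=M] -> [M,I] [MISS #1: write from I]
Op 2: C0 read [C0 read: already in M, no change] -> [M,I] [hit: read from M]
Op 3: C1 write [C1 write: invalidate ['C0=M'] -> C1=M] -> [I,M] [MISS #2: write from I]
Op 4: C1 read [C1 read: already in M, no change] -> [I,M] [hit: read from M]
Op 5: C1 write [C1 write: already M (modified), no change] -> [I,M] [hit: write from M]
Op 6: C1 read [C1 read: already in M, no change] -> [I,M] [hit: read from M]
Op 7: C1 read [C1 read: already in M, no change] -> [I,M] [hit: read from M]
Op 8: C1 write [C1 write: already M (modified), no change] -> [I,M] [hit: write from M]
Op 9: C0 read [C0 read from I: others=['C1=M'] -> C0=S, others downsized to S] -> [S,S] [MISS #3: read from I]
Op 10: C1 read [C1 read: already in S, no change] -> [S,S] [hit: read from S]
Op 11: C0 write [C0 write: invalidate ['C1=S'] -> C0=M] -> [M,I] [MISS #4: write from S]
Op 12: C0 write [C0 write: already M (modified), no change] -> [M,I] [hit: write from M]

Answer: 4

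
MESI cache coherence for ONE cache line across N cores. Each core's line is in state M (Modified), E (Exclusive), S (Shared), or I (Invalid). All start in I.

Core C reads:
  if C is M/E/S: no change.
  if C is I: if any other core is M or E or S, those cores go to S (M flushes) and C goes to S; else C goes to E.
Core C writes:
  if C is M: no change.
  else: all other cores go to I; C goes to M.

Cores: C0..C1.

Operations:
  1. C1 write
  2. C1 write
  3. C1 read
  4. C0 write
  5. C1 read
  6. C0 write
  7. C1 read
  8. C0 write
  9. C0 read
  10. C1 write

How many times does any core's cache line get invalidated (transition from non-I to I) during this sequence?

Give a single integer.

Op 1: C1 write [C1 write: invalidate none -> C1=M] -> [I,M] (invalidations this op: 0; running total: 0)
Op 2: C1 write [C1 write: already M (modified), no change] -> [I,M] (invalidations this op: 0; running total: 0)
Op 3: C1 read [C1 read: already in M, no change] -> [I,M] (invalidations this op: 0; running total: 0)
Op 4: C0 write [C0 write: invalidate ['C1=M'] -> C0=M] -> [M,I] (invalidations this op: 1; running total: 1)
Op 5: C1 read [C1 read from I: others=['C0=M'] -> C1=S, others downsized to S] -> [S,S] (invalidations this op: 0; running total: 1)
Op 6: C0 write [C0 write: invalidate ['C1=S'] -> C0=M] -> [M,I] (invalidations this op: 1; running total: 2)
Op 7: C1 read [C1 read from I: others=['C0=M'] -> C1=S, others downsized to S] -> [S,S] (invalidations this op: 0; running total: 2)
Op 8: C0 write [C0 write: invalidate ['C1=S'] -> C0=M] -> [M,I] (invalidations this op: 1; running total: 3)
Op 9: C0 read [C0 read: already in M, no change] -> [M,I] (invalidations this op: 0; running total: 3)
Op 10: C1 write [C1 write: invalidate ['C0=M'] -> C1=M] -> [I,M] (invalidations this op: 1; running total: 4)

Answer: 4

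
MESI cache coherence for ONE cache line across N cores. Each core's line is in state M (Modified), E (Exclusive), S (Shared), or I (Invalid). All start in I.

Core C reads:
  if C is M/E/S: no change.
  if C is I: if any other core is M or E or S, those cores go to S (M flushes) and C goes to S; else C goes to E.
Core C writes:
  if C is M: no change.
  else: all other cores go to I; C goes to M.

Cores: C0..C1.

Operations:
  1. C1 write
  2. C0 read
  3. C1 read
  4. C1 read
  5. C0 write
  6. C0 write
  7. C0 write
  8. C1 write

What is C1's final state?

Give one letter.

Op 1: C1 write [C1 write: invalidate none -> C1=M] -> [I,M]
Op 2: C0 read [C0 read from I: others=['C1=M'] -> C0=S, others downsized to S] -> [S,S]
Op 3: C1 read [C1 read: already in S, no change] -> [S,S]
Op 4: C1 read [C1 read: already in S, no change] -> [S,S]
Op 5: C0 write [C0 write: invalidate ['C1=S'] -> C0=M] -> [M,I]
Op 6: C0 write [C0 write: already M (modified), no change] -> [M,I]
Op 7: C0 write [C0 write: already M (modified), no change] -> [M,I]
Op 8: C1 write [C1 write: invalidate ['C0=M'] -> C1=M] -> [I,M]

Answer: M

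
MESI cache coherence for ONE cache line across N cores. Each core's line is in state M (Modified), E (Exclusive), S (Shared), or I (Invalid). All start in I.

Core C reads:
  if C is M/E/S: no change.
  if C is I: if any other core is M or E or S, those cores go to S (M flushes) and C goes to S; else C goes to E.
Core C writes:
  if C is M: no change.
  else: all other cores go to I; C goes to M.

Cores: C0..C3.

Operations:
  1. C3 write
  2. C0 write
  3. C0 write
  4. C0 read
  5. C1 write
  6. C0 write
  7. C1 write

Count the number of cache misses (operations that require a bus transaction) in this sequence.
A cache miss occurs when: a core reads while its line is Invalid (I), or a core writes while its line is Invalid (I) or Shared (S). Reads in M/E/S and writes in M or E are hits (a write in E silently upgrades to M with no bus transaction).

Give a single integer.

Op 1: C3 write [C3 write: invalidate none -> C3=M] -> [I,I,I,M] [MISS #1: write from I]
Op 2: C0 write [C0 write: invalidate ['C3=M'] -> C0=M] -> [M,I,I,I] [MISS #2: write from I]
Op 3: C0 write [C0 write: already M (modified), no change] -> [M,I,I,I] [hit: write from M]
Op 4: C0 read [C0 read: already in M, no change] -> [M,I,I,I] [hit: read from M]
Op 5: C1 write [C1 write: invalidate ['C0=M'] -> C1=M] -> [I,M,I,I] [MISS #3: write from I]
Op 6: C0 write [C0 write: invalidate ['C1=M'] -> C0=M] -> [M,I,I,I] [MISS #4: write from I]
Op 7: C1 write [C1 write: invalidate ['C0=M'] -> C1=M] -> [I,M,I,I] [MISS #5: write from I]

Answer: 5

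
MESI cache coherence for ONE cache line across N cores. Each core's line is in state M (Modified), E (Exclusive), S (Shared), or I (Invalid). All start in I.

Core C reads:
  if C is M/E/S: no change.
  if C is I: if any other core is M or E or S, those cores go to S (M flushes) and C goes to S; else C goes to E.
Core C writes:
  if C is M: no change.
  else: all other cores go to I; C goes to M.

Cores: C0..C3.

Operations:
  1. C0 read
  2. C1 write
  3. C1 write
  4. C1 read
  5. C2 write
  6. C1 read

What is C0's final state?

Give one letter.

Op 1: C0 read [C0 read from I: no other sharers -> C0=E (exclusive)] -> [E,I,I,I]
Op 2: C1 write [C1 write: invalidate ['C0=E'] -> C1=M] -> [I,M,I,I]
Op 3: C1 write [C1 write: already M (modified), no change] -> [I,M,I,I]
Op 4: C1 read [C1 read: already in M, no change] -> [I,M,I,I]
Op 5: C2 write [C2 write: invalidate ['C1=M'] -> C2=M] -> [I,I,M,I]
Op 6: C1 read [C1 read from I: others=['C2=M'] -> C1=S, others downsized to S] -> [I,S,S,I]

Answer: I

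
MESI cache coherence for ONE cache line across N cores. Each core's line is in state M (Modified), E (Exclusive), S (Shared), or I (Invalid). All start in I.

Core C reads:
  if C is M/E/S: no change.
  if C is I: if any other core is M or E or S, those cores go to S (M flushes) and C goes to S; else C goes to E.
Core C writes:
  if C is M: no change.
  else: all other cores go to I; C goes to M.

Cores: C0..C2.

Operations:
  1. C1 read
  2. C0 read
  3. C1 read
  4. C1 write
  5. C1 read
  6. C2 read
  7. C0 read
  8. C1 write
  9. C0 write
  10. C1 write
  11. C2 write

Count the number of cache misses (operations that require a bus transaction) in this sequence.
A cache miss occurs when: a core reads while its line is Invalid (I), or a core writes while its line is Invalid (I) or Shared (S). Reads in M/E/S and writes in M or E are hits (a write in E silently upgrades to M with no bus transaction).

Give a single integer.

Op 1: C1 read [C1 read from I: no other sharers -> C1=E (exclusive)] -> [I,E,I] [MISS #1: read from I]
Op 2: C0 read [C0 read from I: others=['C1=E'] -> C0=S, others downsized to S] -> [S,S,I] [MISS #2: read from I]
Op 3: C1 read [C1 read: already in S, no change] -> [S,S,I] [hit: read from S]
Op 4: C1 write [C1 write: invalidate ['C0=S'] -> C1=M] -> [I,M,I] [MISS #3: write from S]
Op 5: C1 read [C1 read: already in M, no change] -> [I,M,I] [hit: read from M]
Op 6: C2 read [C2 read from I: others=['C1=M'] -> C2=S, others downsized to S] -> [I,S,S] [MISS #4: read from I]
Op 7: C0 read [C0 read from I: others=['C1=S', 'C2=S'] -> C0=S, others downsized to S] -> [S,S,S] [MISS #5: read from I]
Op 8: C1 write [C1 write: invalidate ['C0=S', 'C2=S'] -> C1=M] -> [I,M,I] [MISS #6: write from S]
Op 9: C0 write [C0 write: invalidate ['C1=M'] -> C0=M] -> [M,I,I] [MISS #7: write from I]
Op 10: C1 write [C1 write: invalidate ['C0=M'] -> C1=M] -> [I,M,I] [MISS #8: write from I]
Op 11: C2 write [C2 write: invalidate ['C1=M'] -> C2=M] -> [I,I,M] [MISS #9: write from I]

Answer: 9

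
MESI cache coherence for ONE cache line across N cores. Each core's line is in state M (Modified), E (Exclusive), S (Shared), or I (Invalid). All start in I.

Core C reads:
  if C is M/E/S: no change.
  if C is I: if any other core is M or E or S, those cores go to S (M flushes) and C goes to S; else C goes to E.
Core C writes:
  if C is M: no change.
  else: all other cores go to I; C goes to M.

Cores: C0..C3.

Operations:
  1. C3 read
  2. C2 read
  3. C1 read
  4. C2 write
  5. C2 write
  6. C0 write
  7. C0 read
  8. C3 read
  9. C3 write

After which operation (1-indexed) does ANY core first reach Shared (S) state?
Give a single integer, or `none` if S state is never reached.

Op 1: C3 read [C3 read from I: no other sharers -> C3=E (exclusive)] -> [I,I,I,E]
Op 2: C2 read [C2 read from I: others=['C3=E'] -> C2=S, others downsized to S] -> [I,I,S,S]
  -> First S state at op 2; remaining ops need not be traced.

Answer: 2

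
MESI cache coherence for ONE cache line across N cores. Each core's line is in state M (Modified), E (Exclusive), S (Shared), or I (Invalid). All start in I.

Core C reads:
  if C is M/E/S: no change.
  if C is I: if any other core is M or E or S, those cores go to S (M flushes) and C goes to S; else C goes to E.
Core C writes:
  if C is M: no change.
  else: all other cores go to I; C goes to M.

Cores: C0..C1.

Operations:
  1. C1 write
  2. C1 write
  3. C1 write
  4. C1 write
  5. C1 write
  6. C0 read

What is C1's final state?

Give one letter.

Op 1: C1 write [C1 write: invalidate none -> C1=M] -> [I,M]
Op 2: C1 write [C1 write: already M (modified), no change] -> [I,M]
Op 3: C1 write [C1 write: already M (modified), no change] -> [I,M]
Op 4: C1 write [C1 write: already M (modified), no change] -> [I,M]
Op 5: C1 write [C1 write: already M (modified), no change] -> [I,M]
Op 6: C0 read [C0 read from I: others=['C1=M'] -> C0=S, others downsized to S] -> [S,S]

Answer: S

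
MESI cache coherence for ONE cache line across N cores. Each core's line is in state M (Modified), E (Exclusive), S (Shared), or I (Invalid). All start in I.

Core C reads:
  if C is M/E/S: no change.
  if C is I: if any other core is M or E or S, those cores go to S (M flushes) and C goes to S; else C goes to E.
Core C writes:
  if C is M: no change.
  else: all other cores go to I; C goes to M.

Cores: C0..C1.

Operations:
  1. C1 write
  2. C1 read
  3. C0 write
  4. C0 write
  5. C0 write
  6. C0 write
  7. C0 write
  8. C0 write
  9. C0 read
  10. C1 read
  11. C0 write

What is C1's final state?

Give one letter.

Answer: I

Derivation:
Op 1: C1 write [C1 write: invalidate none -> C1=M] -> [I,M]
Op 2: C1 read [C1 read: already in M, no change] -> [I,M]
Op 3: C0 write [C0 write: invalidate ['C1=M'] -> C0=M] -> [M,I]
Op 4: C0 write [C0 write: already M (modified), no change] -> [M,I]
Op 5: C0 write [C0 write: already M (modified), no change] -> [M,I]
Op 6: C0 write [C0 write: already M (modified), no change] -> [M,I]
Op 7: C0 write [C0 write: already M (modified), no change] -> [M,I]
Op 8: C0 write [C0 write: already M (modified), no change] -> [M,I]
Op 9: C0 read [C0 read: already in M, no change] -> [M,I]
Op 10: C1 read [C1 read from I: others=['C0=M'] -> C1=S, others downsized to S] -> [S,S]
Op 11: C0 write [C0 write: invalidate ['C1=S'] -> C0=M] -> [M,I]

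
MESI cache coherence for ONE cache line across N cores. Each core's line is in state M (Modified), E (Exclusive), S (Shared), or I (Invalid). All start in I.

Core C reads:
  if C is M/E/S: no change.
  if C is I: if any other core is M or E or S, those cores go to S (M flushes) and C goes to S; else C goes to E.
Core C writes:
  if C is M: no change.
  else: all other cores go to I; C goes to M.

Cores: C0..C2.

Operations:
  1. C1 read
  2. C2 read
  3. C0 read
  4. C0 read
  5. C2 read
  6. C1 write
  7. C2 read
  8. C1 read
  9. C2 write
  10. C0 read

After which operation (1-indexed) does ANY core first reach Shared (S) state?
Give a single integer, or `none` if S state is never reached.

Answer: 2

Derivation:
Op 1: C1 read [C1 read from I: no other sharers -> C1=E (exclusive)] -> [I,E,I]
Op 2: C2 read [C2 read from I: others=['C1=E'] -> C2=S, others downsized to S] -> [I,S,S]
  -> First S state at op 2; remaining ops need not be traced.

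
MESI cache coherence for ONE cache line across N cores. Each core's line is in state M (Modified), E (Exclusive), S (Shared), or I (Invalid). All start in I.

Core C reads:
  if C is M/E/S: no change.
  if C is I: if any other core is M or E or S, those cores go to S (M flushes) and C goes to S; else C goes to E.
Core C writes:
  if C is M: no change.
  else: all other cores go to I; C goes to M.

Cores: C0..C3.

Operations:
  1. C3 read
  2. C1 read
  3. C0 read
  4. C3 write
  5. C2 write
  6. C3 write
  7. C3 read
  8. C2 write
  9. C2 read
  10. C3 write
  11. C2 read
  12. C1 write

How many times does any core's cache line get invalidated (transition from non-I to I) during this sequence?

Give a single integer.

Op 1: C3 read [C3 read from I: no other sharers -> C3=E (exclusive)] -> [I,I,I,E] (invalidations this op: 0; running total: 0)
Op 2: C1 read [C1 read from I: others=['C3=E'] -> C1=S, others downsized to S] -> [I,S,I,S] (invalidations this op: 0; running total: 0)
Op 3: C0 read [C0 read from I: others=['C1=S', 'C3=S'] -> C0=S, others downsized to S] -> [S,S,I,S] (invalidations this op: 0; running total: 0)
Op 4: C3 write [C3 write: invalidate ['C0=S', 'C1=S'] -> C3=M] -> [I,I,I,M] (invalidations this op: 2; running total: 2)
Op 5: C2 write [C2 write: invalidate ['C3=M'] -> C2=M] -> [I,I,M,I] (invalidations this op: 1; running total: 3)
Op 6: C3 write [C3 write: invalidate ['C2=M'] -> C3=M] -> [I,I,I,M] (invalidations this op: 1; running total: 4)
Op 7: C3 read [C3 read: already in M, no change] -> [I,I,I,M] (invalidations this op: 0; running total: 4)
Op 8: C2 write [C2 write: invalidate ['C3=M'] -> C2=M] -> [I,I,M,I] (invalidations this op: 1; running total: 5)
Op 9: C2 read [C2 read: already in M, no change] -> [I,I,M,I] (invalidations this op: 0; running total: 5)
Op 10: C3 write [C3 write: invalidate ['C2=M'] -> C3=M] -> [I,I,I,M] (invalidations this op: 1; running total: 6)
Op 11: C2 read [C2 read from I: others=['C3=M'] -> C2=S, others downsized to S] -> [I,I,S,S] (invalidations this op: 0; running total: 6)
Op 12: C1 write [C1 write: invalidate ['C2=S', 'C3=S'] -> C1=M] -> [I,M,I,I] (invalidations this op: 2; running total: 8)

Answer: 8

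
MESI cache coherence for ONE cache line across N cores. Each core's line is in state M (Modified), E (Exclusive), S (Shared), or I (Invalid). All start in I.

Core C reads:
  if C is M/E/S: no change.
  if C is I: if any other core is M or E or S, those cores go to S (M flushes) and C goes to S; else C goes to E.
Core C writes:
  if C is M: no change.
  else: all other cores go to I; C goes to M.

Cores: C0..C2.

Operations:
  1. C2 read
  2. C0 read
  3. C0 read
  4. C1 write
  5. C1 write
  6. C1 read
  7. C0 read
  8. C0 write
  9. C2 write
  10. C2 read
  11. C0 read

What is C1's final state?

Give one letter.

Op 1: C2 read [C2 read from I: no other sharers -> C2=E (exclusive)] -> [I,I,E]
Op 2: C0 read [C0 read from I: others=['C2=E'] -> C0=S, others downsized to S] -> [S,I,S]
Op 3: C0 read [C0 read: already in S, no change] -> [S,I,S]
Op 4: C1 write [C1 write: invalidate ['C0=S', 'C2=S'] -> C1=M] -> [I,M,I]
Op 5: C1 write [C1 write: already M (modified), no change] -> [I,M,I]
Op 6: C1 read [C1 read: already in M, no change] -> [I,M,I]
Op 7: C0 read [C0 read from I: others=['C1=M'] -> C0=S, others downsized to S] -> [S,S,I]
Op 8: C0 write [C0 write: invalidate ['C1=S'] -> C0=M] -> [M,I,I]
Op 9: C2 write [C2 write: invalidate ['C0=M'] -> C2=M] -> [I,I,M]
Op 10: C2 read [C2 read: already in M, no change] -> [I,I,M]
Op 11: C0 read [C0 read from I: others=['C2=M'] -> C0=S, others downsized to S] -> [S,I,S]

Answer: I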